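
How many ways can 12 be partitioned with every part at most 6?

A partial list (first 12 by largest part):
6,6
6,5,1
6,4,2
6,4,1,1
6,3,3
6,3,2,1
6,3,1,1,1
6,2,2,2
6,2,2,1,1
6,2,1,1,1,1
6,1,1,1,1,1,1
5,5,2
…and 46 more, for 58 total.

58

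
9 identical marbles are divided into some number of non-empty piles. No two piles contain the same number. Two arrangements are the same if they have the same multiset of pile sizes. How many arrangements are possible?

8

Enumerating:
9
8+1
7+2
6+3
6+2+1
5+4
5+3+1
4+3+2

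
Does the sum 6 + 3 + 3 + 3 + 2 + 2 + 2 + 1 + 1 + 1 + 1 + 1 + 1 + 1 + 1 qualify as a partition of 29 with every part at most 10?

The parts sum to 29, and the condition 'no summand exceeds 10' holds.

Yes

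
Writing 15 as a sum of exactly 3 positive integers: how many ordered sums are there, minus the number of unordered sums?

Ordered (compositions into 3 parts): C(14,2) = 91.
Unordered (partitions into 3 parts): 19.
Difference: 91 − 19 = 72.

72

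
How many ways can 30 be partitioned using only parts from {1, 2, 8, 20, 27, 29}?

51

There are too many to list fully; the first 12 (by largest part) are:
1+29
1+2+27
1+1+1+27
2+8+20
1+1+8+20
2+2+2+2+2+20
1+1+2+2+2+2+20
1+1+1+1+2+2+2+20
1+1+1+1+1+1+2+2+20
1+1+1+1+1+1+1+1+2+20
1+1+1+1+1+1+1+1+1+1+20
2+2+2+8+8+8
…and 39 more, for 51 total.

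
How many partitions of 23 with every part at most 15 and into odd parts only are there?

There are 96 such partitions.

96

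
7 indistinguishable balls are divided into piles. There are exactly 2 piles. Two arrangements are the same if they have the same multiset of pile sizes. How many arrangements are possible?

3

Listing the qualifying partitions of 7:
6,1
5,2
4,3
Counting gives 3.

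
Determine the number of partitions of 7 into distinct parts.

5

Listing the qualifying partitions of 7:
7
6+1
5+2
4+3
4+2+1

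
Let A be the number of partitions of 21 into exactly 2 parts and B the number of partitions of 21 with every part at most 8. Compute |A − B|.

515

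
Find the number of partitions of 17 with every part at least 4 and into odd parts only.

2

Listing the qualifying partitions of 17:
17
7 + 5 + 5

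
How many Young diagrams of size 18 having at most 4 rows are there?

84

Systematic enumeration (by largest part, then next-largest, …) yields 84.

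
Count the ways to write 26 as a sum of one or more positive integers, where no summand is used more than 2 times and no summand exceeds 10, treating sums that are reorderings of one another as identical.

309

Systematic enumeration (by largest part, then next-largest, …) yields 309.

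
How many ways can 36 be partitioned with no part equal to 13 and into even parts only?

385

There are 385 such partitions.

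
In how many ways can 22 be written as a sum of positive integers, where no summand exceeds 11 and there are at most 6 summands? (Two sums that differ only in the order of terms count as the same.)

Direct enumeration gives 278 partitions.

278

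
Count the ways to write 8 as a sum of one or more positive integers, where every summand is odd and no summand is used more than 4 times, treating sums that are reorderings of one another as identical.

4

Listing the qualifying partitions of 8:
1,7
3,5
1,1,1,5
1,1,3,3
That's 4 in total.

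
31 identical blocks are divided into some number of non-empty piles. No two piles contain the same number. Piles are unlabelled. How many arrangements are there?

Direct enumeration gives 340 partitions.

340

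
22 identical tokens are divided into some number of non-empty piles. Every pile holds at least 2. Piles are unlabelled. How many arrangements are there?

210

Systematic enumeration (by largest part, then next-largest, …) yields 210.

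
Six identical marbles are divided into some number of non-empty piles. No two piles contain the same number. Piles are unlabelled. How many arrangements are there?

Enumerating:
6
5 + 1
4 + 2
3 + 2 + 1
That's 4 in total.

4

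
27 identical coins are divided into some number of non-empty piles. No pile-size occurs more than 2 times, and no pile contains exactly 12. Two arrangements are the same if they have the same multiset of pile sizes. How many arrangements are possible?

Systematic enumeration (by largest part, then next-largest, …) yields 661.

661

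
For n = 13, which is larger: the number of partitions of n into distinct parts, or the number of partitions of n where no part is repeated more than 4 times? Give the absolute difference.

Partitions of 13 into distinct parts: 18.
Partitions of 13 where no part is repeated more than 4 times: 76.
|18 − 76| = 58.

58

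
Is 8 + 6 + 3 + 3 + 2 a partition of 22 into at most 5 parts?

Yes

The parts sum to 22, and the condition 'there are at most 5 summands' holds.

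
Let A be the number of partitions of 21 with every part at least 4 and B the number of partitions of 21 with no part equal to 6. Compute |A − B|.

Partitions of 21 with every part at least 4: 27.
Partitions of 21 with no part equal to 6: 616.
|27 − 616| = 589.

589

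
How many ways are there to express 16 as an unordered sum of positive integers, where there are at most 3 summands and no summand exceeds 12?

24

Enumerating:
12,4
12,3,1
12,2,2
11,5
11,4,1
11,3,2
10,6
10,5,1
10,4,2
10,3,3
9,7
9,6,1
9,5,2
9,4,3
8,8
8,7,1
8,6,2
8,5,3
8,4,4
7,7,2
7,6,3
7,5,4
6,6,4
6,5,5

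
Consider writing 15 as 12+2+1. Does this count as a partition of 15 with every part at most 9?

No

The parts sum to 15, and the condition 'no summand exceeds 9' is violated.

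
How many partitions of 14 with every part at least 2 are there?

There are too many to list fully; the first 12 (by largest part) are:
14
12,2
11,3
10,4
10,2,2
9,5
9,3,2
8,6
8,4,2
8,3,3
8,2,2,2
7,7
…and 22 more, for 34 total.

34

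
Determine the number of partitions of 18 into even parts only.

30

A partial list (first 12 by largest part):
18
16,2
14,4
14,2,2
12,6
12,4,2
12,2,2,2
10,8
10,6,2
10,4,4
10,4,2,2
10,2,2,2,2
…and 18 more, for 30 total.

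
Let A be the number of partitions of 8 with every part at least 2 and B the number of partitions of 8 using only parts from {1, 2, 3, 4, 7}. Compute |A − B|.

9

Partitions of 8 with every part at least 2: 7.
Partitions of 8 using only parts from {1, 2, 3, 4, 7}: 16.
|7 − 16| = 9.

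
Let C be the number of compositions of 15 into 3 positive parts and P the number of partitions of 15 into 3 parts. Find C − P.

Compositions: C(14,2) = 91.
Partitions of 15 into exactly 3 parts: 19.
Difference: 91 − 19 = 72.

72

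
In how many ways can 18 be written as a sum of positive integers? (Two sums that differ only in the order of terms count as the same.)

A full systematic count gives 385.

385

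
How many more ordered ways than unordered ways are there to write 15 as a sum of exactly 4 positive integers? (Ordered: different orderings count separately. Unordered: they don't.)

Compositions: C(14,3) = 364.
Unordered (partitions into 4 parts): 27.
Difference: 364 − 27 = 337.

337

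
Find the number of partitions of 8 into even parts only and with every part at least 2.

5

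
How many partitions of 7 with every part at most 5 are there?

13

They are:
2,5
1,1,5
3,4
1,2,4
1,1,1,4
1,3,3
2,2,3
1,1,2,3
1,1,1,1,3
1,2,2,2
1,1,1,2,2
1,1,1,1,1,2
1,1,1,1,1,1,1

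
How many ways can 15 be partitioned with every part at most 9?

157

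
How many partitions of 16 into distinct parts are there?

There are too many to list fully; the first 12 (by largest part) are:
16
15 + 1
14 + 2
13 + 3
13 + 2 + 1
12 + 4
12 + 3 + 1
11 + 5
11 + 4 + 1
11 + 3 + 2
10 + 6
10 + 5 + 1
…and 20 more, for 32 total.

32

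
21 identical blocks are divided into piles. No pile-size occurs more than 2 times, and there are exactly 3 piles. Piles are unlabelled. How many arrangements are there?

A partial list (first 12 by largest part):
19+1+1
18+2+1
17+3+1
17+2+2
16+4+1
16+3+2
15+5+1
15+4+2
15+3+3
14+6+1
14+5+2
14+4+3
…and 24 more, for 36 total.

36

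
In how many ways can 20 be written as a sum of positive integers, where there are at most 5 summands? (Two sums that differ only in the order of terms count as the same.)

192

Systematic enumeration (by largest part, then next-largest, …) yields 192.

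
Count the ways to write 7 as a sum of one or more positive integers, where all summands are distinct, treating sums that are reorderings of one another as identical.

5

Enumerating:
7
6 + 1
5 + 2
4 + 3
4 + 2 + 1
Counting gives 5.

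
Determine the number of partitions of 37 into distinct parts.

Enumerating by decreasing first part gives 760 partitions in all.

760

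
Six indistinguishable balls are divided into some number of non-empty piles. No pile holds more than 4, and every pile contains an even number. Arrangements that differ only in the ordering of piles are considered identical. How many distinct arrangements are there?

Listing the qualifying partitions of 6:
4, 2
2, 2, 2
Counting gives 2.

2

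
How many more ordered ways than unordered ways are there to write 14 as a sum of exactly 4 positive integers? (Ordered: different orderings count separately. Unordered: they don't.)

263

Compositions: C(13,3) = 286.
Unordered (partitions into 4 parts): 23.
Difference: 286 − 23 = 263.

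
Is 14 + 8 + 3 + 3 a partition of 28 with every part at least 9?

No

The parts sum to 28, and the condition 'every summand is at least 9' is violated.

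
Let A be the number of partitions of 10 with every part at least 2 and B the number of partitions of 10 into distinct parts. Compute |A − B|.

2

Partitions of 10 with every part at least 2: 12.
Partitions of 10 into distinct parts: 10.
|12 − 10| = 2.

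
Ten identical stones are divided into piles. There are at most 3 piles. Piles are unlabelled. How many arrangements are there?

14

Listing the qualifying partitions of 10:
10
9, 1
8, 2
8, 1, 1
7, 3
7, 2, 1
6, 4
6, 3, 1
6, 2, 2
5, 5
5, 4, 1
5, 3, 2
4, 4, 2
4, 3, 3
Counting gives 14.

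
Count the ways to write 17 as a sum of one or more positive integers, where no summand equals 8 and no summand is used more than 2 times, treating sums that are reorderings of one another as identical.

There are 92 such partitions.

92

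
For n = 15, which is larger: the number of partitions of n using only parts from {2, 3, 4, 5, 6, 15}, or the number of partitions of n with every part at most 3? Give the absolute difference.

Partitions of 15 using only parts from {2, 3, 4, 5, 6, 15}: 21.
Partitions of 15 with every part at most 3: 27.
|21 − 27| = 6.

6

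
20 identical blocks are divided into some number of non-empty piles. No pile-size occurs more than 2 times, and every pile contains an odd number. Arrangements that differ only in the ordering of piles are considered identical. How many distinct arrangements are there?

They are:
19,1
17,3
15,5
15,3,1,1
13,7
13,5,1,1
13,3,3,1
11,9
11,7,1,1
11,5,3,1
9,9,1,1
9,7,3,1
9,5,5,1
9,5,3,3
7,7,5,1
7,7,3,3
7,5,5,3
7,5,3,3,1,1
Counting gives 18.

18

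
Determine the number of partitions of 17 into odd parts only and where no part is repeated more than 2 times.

Enumerating:
17
15, 1, 1
13, 3, 1
11, 5, 1
11, 3, 3
9, 7, 1
9, 5, 3
9, 3, 3, 1, 1
7, 7, 3
7, 5, 5
7, 5, 3, 1, 1
5, 5, 3, 3, 1
Counting gives 12.

12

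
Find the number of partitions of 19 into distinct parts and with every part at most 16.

51

There are too many to list fully; the first 12 (by largest part) are:
16,3
16,2,1
15,4
15,3,1
14,5
14,4,1
14,3,2
13,6
13,5,1
13,4,2
13,3,2,1
12,7
…and 39 more, for 51 total.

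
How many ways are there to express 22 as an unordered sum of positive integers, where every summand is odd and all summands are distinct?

8

The partitions of 22 that satisfy the conditions:
1,21
3,19
5,17
7,15
9,13
1,3,5,13
1,3,7,11
1,5,7,9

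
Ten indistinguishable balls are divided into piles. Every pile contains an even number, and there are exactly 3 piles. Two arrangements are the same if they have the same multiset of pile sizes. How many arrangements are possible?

They are:
6+2+2
4+4+2

2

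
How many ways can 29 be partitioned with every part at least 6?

32

There are too many to list fully; the first 12 (by largest part) are:
29
6+23
7+22
8+21
9+20
10+19
11+18
12+17
6+6+17
13+16
6+7+16
14+15
…and 20 more, for 32 total.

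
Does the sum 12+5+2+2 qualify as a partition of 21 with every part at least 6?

The parts sum to 21, and the condition 'every summand is at least 6' is violated.

No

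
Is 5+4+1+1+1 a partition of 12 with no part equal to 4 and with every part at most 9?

No

The parts sum to 12, and the condition 'no summand equals 4' is violated.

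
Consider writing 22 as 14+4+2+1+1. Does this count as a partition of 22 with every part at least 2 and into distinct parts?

No

The parts sum to 22, and the condition 'every summand is at least 2' is violated.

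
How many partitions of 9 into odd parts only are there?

They are:
9
7 + 1 + 1
5 + 3 + 1
5 + 1 + 1 + 1 + 1
3 + 3 + 3
3 + 3 + 1 + 1 + 1
3 + 1 + 1 + 1 + 1 + 1 + 1
1 + 1 + 1 + 1 + 1 + 1 + 1 + 1 + 1

8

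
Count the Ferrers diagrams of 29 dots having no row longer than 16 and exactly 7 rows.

Systematic enumeration (by largest part, then next-largest, …) yields 492.

492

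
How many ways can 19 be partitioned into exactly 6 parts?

Enumerating by decreasing first part gives 71 partitions in all.

71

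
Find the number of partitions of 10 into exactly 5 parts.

7

The partitions of 10 that satisfy the conditions:
1+1+1+1+6
1+1+1+2+5
1+1+1+3+4
1+1+2+2+4
1+1+2+3+3
1+2+2+2+3
2+2+2+2+2
That's 7 in total.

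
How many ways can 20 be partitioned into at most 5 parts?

Counting exhaustively, 192 partitions satisfy the conditions.

192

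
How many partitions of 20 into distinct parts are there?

64

A partial list (first 12 by largest part):
20
19,1
18,2
17,3
17,2,1
16,4
16,3,1
15,5
15,4,1
15,3,2
14,6
14,5,1
…and 52 more, for 64 total.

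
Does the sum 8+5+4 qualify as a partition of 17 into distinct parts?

Yes

The parts sum to 17, and the condition 'all summands are distinct' holds.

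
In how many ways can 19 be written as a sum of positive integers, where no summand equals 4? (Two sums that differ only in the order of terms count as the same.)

314

There are 314 such partitions.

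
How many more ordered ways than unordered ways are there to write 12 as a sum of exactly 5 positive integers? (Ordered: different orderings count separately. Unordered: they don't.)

Ordered (compositions into 5 parts): C(11,4) = 330.
Unordered (partitions into 5 parts): 13.
Difference: 330 − 13 = 317.

317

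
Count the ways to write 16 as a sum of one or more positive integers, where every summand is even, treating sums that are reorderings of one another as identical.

22

They are:
16
14,2
12,4
12,2,2
10,6
10,4,2
10,2,2,2
8,8
8,6,2
8,4,4
8,4,2,2
8,2,2,2,2
6,6,4
6,6,2,2
6,4,4,2
6,4,2,2,2
6,2,2,2,2,2
4,4,4,4
4,4,4,2,2
4,4,2,2,2,2
4,2,2,2,2,2,2
2,2,2,2,2,2,2,2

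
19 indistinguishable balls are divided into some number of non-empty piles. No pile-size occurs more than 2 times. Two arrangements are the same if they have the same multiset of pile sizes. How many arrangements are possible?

163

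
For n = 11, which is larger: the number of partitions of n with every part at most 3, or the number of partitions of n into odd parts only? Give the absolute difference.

Partitions of 11 with every part at most 3: 16.
Partitions of 11 into odd parts only: 12.
|16 − 12| = 4.

4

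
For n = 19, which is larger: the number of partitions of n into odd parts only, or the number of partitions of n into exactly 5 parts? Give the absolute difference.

16

Partitions of 19 into odd parts only: 54.
Partitions of 19 into exactly 5 parts: 70.
|54 − 70| = 16.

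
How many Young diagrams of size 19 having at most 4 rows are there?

94

A full systematic count gives 94.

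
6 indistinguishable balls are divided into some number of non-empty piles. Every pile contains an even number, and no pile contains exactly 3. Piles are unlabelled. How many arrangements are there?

3

They are:
6
4 + 2
2 + 2 + 2
Counting gives 3.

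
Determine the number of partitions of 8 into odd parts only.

6

They are:
1,7
3,5
1,1,1,5
1,1,3,3
1,1,1,1,1,3
1,1,1,1,1,1,1,1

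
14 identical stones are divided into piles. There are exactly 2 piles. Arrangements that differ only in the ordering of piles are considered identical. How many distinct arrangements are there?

Listing the qualifying partitions of 14:
13+1
12+2
11+3
10+4
9+5
8+6
7+7

7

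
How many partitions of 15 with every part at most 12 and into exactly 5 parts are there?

There are too many to list fully; the first 12 (by largest part) are:
11+1+1+1+1
10+2+1+1+1
9+3+1+1+1
9+2+2+1+1
8+4+1+1+1
8+3+2+1+1
8+2+2+2+1
7+5+1+1+1
7+4+2+1+1
7+3+3+1+1
7+3+2+2+1
7+2+2+2+2
…and 18 more, for 30 total.

30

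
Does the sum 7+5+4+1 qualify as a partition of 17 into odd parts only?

The parts sum to 17, and the condition 'every summand is odd' is violated.

No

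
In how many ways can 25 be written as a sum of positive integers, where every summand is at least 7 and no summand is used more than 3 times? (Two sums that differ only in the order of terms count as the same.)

Listing the qualifying partitions of 25:
25
18, 7
17, 8
16, 9
15, 10
14, 11
13, 12
11, 7, 7
10, 8, 7
9, 9, 7
9, 8, 8

11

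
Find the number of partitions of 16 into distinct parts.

A partial list (first 12 by largest part):
16
15, 1
14, 2
13, 3
13, 2, 1
12, 4
12, 3, 1
11, 5
11, 4, 1
11, 3, 2
10, 6
10, 5, 1
…and 20 more, for 32 total.

32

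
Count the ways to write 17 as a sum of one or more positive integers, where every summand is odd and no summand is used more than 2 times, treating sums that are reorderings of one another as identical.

12

The partitions of 17 that satisfy the conditions:
17
15, 1, 1
13, 3, 1
11, 5, 1
11, 3, 3
9, 7, 1
9, 5, 3
9, 3, 3, 1, 1
7, 7, 3
7, 5, 5
7, 5, 3, 1, 1
5, 5, 3, 3, 1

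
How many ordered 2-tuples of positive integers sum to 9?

8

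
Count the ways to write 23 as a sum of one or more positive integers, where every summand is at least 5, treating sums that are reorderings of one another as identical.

Listing the qualifying partitions of 23:
23
5 + 18
6 + 17
7 + 16
8 + 15
9 + 14
10 + 13
5 + 5 + 13
11 + 12
5 + 6 + 12
5 + 7 + 11
6 + 6 + 11
5 + 8 + 10
6 + 7 + 10
5 + 9 + 9
6 + 8 + 9
7 + 7 + 9
7 + 8 + 8
5 + 5 + 5 + 8
5 + 5 + 6 + 7
5 + 6 + 6 + 6
Counting gives 21.

21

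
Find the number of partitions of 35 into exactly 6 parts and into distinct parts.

Enumerating by decreasing first part gives 90 partitions in all.

90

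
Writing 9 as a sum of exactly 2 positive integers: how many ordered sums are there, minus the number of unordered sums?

4

Compositions: C(8,1) = 8.
Unordered (partitions into 2 parts): 4.
Difference: 8 − 4 = 4.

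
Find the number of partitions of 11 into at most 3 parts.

The partitions of 11 that satisfy the conditions:
11
10,1
9,2
9,1,1
8,3
8,2,1
7,4
7,3,1
7,2,2
6,5
6,4,1
6,3,2
5,5,1
5,4,2
5,3,3
4,4,3
Counting gives 16.

16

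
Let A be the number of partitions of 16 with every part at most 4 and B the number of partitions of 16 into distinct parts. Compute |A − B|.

Partitions of 16 with every part at most 4: 64.
Partitions of 16 into distinct parts: 32.
|64 − 32| = 32.

32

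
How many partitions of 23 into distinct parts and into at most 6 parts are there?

Counting exhaustively, 104 partitions satisfy the conditions.

104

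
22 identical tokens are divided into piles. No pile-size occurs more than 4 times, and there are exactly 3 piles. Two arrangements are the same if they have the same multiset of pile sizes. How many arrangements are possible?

40

There are too many to list fully; the first 12 (by largest part) are:
1, 1, 20
1, 2, 19
1, 3, 18
2, 2, 18
1, 4, 17
2, 3, 17
1, 5, 16
2, 4, 16
3, 3, 16
1, 6, 15
2, 5, 15
3, 4, 15
…and 28 more, for 40 total.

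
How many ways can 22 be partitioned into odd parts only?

Systematic enumeration (by largest part, then next-largest, …) yields 89.

89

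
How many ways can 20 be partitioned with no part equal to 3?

A full systematic count gives 330.

330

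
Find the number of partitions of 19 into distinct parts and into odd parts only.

Listing the qualifying partitions of 19:
19
15, 3, 1
13, 5, 1
11, 7, 1
11, 5, 3
9, 7, 3
Counting gives 6.

6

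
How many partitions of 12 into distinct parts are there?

The partitions of 12 that satisfy the conditions:
12
11,1
10,2
9,3
9,2,1
8,4
8,3,1
7,5
7,4,1
7,3,2
6,5,1
6,4,2
6,3,2,1
5,4,3
5,4,2,1

15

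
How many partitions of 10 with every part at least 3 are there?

5

They are:
10
7 + 3
6 + 4
5 + 5
4 + 3 + 3
That's 5 in total.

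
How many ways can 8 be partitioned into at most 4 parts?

Listing the qualifying partitions of 8:
8
7,1
6,2
6,1,1
5,3
5,2,1
5,1,1,1
4,4
4,3,1
4,2,2
4,2,1,1
3,3,2
3,3,1,1
3,2,2,1
2,2,2,2

15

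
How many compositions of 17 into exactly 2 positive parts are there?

A composition of 17 into 2 positive parts is chosen by placing 1 dividers among the 16 gaps between 17 units: C(16,1) = 16.

16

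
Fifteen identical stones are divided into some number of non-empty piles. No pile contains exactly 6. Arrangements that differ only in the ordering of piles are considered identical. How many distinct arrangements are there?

Counting exhaustively, 146 partitions satisfy the conditions.

146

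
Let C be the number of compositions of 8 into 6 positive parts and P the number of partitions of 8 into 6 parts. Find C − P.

Ordered (compositions into 6 parts): C(7,5) = 21.
Unordered (partitions into 6 parts): 2.
Difference: 21 − 2 = 19.

19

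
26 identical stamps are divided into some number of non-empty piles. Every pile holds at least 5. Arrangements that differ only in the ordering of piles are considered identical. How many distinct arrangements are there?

36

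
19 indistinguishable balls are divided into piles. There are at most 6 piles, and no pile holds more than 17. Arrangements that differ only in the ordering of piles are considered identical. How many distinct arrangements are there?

Enumerating by decreasing first part gives 233 partitions in all.

233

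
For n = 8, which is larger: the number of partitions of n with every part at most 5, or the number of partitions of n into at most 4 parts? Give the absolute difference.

3

Partitions of 8 with every part at most 5: 18.
Partitions of 8 into at most 4 parts: 15.
|18 − 15| = 3.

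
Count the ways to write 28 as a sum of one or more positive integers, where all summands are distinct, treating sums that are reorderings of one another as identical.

222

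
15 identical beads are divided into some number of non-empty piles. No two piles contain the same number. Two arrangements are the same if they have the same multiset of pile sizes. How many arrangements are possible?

There are too many to list fully; the first 12 (by largest part) are:
15
1+14
2+13
3+12
1+2+12
4+11
1+3+11
5+10
1+4+10
2+3+10
6+9
1+5+9
…and 15 more, for 27 total.

27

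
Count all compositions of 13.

Each of the 12 gaps between 13 units is either a break or not: 2^12 = 4096.

4096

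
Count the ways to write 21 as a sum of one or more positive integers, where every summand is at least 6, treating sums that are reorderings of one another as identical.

They are:
21
6 + 15
7 + 14
8 + 13
9 + 12
10 + 11
6 + 6 + 9
6 + 7 + 8
7 + 7 + 7
Counting gives 9.

9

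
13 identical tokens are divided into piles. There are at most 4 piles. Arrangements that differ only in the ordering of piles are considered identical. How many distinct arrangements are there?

A partial list (first 12 by largest part):
13
12,1
11,2
11,1,1
10,3
10,2,1
10,1,1,1
9,4
9,3,1
9,2,2
9,2,1,1
8,5
…and 27 more, for 39 total.

39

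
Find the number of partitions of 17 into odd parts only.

38

A partial list (first 12 by largest part):
17
15 + 1 + 1
13 + 3 + 1
13 + 1 + 1 + 1 + 1
11 + 5 + 1
11 + 3 + 3
11 + 3 + 1 + 1 + 1
11 + 1 + 1 + 1 + 1 + 1 + 1
9 + 7 + 1
9 + 5 + 3
9 + 5 + 1 + 1 + 1
9 + 3 + 3 + 1 + 1
…and 26 more, for 38 total.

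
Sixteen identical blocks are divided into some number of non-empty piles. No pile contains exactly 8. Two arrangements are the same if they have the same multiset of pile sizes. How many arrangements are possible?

209

Enumerating by decreasing first part gives 209 partitions in all.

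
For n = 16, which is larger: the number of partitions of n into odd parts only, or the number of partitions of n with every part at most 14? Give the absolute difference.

197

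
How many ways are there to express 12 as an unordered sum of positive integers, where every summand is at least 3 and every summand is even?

Enumerating:
12
8 + 4
6 + 6
4 + 4 + 4
That's 4 in total.

4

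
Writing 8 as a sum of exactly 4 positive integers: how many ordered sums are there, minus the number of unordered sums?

Compositions: C(7,3) = 35.
Partitions of 8 into exactly 4 parts: 5.
Difference: 35 − 5 = 30.

30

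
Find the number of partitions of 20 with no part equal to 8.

550

A full systematic count gives 550.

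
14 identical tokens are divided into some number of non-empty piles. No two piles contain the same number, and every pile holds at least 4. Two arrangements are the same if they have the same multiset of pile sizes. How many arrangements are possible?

Listing the qualifying partitions of 14:
14
10, 4
9, 5
8, 6

4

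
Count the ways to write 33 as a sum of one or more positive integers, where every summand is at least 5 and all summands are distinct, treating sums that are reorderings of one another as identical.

51

A partial list (first 12 by largest part):
33
5 + 28
6 + 27
7 + 26
8 + 25
9 + 24
10 + 23
11 + 22
5 + 6 + 22
12 + 21
5 + 7 + 21
13 + 20
…and 39 more, for 51 total.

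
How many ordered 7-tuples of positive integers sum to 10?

84

A composition of 10 into 7 positive parts is chosen by placing 6 dividers among the 9 gaps between 10 units: C(9,6) = 84.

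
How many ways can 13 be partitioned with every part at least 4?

5

Listing the qualifying partitions of 13:
13
9+4
8+5
7+6
5+4+4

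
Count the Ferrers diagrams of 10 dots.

42

A partial list (first 12 by largest part):
10
1, 9
2, 8
1, 1, 8
3, 7
1, 2, 7
1, 1, 1, 7
4, 6
1, 3, 6
2, 2, 6
1, 1, 2, 6
1, 1, 1, 1, 6
…and 30 more, for 42 total.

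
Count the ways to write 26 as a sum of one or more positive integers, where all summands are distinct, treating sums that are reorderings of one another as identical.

Enumerating by decreasing first part gives 165 partitions in all.

165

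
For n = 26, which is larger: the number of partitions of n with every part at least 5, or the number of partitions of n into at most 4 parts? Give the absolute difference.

Partitions of 26 with every part at least 5: 36.
Partitions of 26 into at most 4 parts: 206.
|36 − 206| = 170.

170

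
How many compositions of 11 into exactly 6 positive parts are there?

252

Equivalently, choose which 5 of the 10 gaps become plus signs: C(10,5) = 252.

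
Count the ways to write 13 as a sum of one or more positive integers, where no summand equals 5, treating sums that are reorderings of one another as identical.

79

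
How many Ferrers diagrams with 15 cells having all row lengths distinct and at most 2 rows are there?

8

The partitions of 15 that satisfy the conditions:
15
14 + 1
13 + 2
12 + 3
11 + 4
10 + 5
9 + 6
8 + 7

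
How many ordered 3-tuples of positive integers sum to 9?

Equivalently, choose which 2 of the 8 gaps become plus signs: C(8,2) = 28.

28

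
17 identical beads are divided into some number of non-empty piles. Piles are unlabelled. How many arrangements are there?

297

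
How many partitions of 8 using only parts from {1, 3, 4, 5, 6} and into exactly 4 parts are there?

2

Enumerating:
1, 1, 1, 5
1, 1, 3, 3
Counting gives 2.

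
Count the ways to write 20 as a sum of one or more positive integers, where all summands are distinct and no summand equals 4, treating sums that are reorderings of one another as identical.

42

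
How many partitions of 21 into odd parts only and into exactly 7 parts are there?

Enumerating:
15, 1, 1, 1, 1, 1, 1
13, 3, 1, 1, 1, 1, 1
11, 5, 1, 1, 1, 1, 1
11, 3, 3, 1, 1, 1, 1
9, 7, 1, 1, 1, 1, 1
9, 5, 3, 1, 1, 1, 1
9, 3, 3, 3, 1, 1, 1
7, 7, 3, 1, 1, 1, 1
7, 5, 5, 1, 1, 1, 1
7, 5, 3, 3, 1, 1, 1
7, 3, 3, 3, 3, 1, 1
5, 5, 5, 3, 1, 1, 1
5, 5, 3, 3, 3, 1, 1
5, 3, 3, 3, 3, 3, 1
3, 3, 3, 3, 3, 3, 3

15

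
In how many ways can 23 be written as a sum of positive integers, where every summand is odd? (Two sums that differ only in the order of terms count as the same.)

There are 104 such partitions.

104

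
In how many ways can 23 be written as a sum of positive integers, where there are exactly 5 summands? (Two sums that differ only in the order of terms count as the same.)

141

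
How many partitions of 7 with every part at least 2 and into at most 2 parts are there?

3

Enumerating:
7
5+2
4+3
That's 3 in total.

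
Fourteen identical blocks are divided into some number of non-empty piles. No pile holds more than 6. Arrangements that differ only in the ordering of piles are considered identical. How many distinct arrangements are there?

90

Counting exhaustively, 90 partitions satisfy the conditions.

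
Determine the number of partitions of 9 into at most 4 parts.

The partitions of 9 that satisfy the conditions:
9
1 + 8
2 + 7
1 + 1 + 7
3 + 6
1 + 2 + 6
1 + 1 + 1 + 6
4 + 5
1 + 3 + 5
2 + 2 + 5
1 + 1 + 2 + 5
1 + 4 + 4
2 + 3 + 4
1 + 1 + 3 + 4
1 + 2 + 2 + 4
3 + 3 + 3
1 + 2 + 3 + 3
2 + 2 + 2 + 3

18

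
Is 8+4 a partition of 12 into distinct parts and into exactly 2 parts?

The parts sum to 12, and the condition 'all summands are distinct' holds; the condition 'there are exactly 2 summands' holds.

Yes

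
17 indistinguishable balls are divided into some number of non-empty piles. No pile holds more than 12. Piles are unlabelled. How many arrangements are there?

Enumerating by decreasing first part gives 285 partitions in all.

285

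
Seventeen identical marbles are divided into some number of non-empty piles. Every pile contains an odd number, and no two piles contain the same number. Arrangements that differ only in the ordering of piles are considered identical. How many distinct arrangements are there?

Enumerating:
17
13 + 3 + 1
11 + 5 + 1
9 + 7 + 1
9 + 5 + 3
Counting gives 5.

5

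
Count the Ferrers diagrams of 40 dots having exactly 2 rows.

20

The partitions of 40 that satisfy the conditions:
39 + 1
38 + 2
37 + 3
36 + 4
35 + 5
34 + 6
33 + 7
32 + 8
31 + 9
30 + 10
29 + 11
28 + 12
27 + 13
26 + 14
25 + 15
24 + 16
23 + 17
22 + 18
21 + 19
20 + 20
Counting gives 20.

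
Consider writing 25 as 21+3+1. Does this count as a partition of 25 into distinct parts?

Yes

The parts sum to 25, and the condition 'all summands are distinct' holds.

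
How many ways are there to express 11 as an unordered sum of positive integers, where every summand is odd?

12

Enumerating:
11
9, 1, 1
7, 3, 1
7, 1, 1, 1, 1
5, 5, 1
5, 3, 3
5, 3, 1, 1, 1
5, 1, 1, 1, 1, 1, 1
3, 3, 3, 1, 1
3, 3, 1, 1, 1, 1, 1
3, 1, 1, 1, 1, 1, 1, 1, 1
1, 1, 1, 1, 1, 1, 1, 1, 1, 1, 1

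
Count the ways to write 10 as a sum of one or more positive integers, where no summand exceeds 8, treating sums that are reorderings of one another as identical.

40

There are too many to list fully; the first 12 (by largest part) are:
8 + 2
8 + 1 + 1
7 + 3
7 + 2 + 1
7 + 1 + 1 + 1
6 + 4
6 + 3 + 1
6 + 2 + 2
6 + 2 + 1 + 1
6 + 1 + 1 + 1 + 1
5 + 5
5 + 4 + 1
…and 28 more, for 40 total.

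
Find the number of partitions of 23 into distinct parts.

104

Direct enumeration gives 104 partitions.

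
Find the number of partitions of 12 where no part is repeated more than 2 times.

There are too many to list fully; the first 12 (by largest part) are:
12
11,1
10,2
10,1,1
9,3
9,2,1
8,4
8,3,1
8,2,2
8,2,1,1
7,5
7,4,1
…and 24 more, for 36 total.

36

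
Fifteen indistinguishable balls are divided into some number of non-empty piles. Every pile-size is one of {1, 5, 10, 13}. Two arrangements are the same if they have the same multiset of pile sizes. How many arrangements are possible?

7

They are:
13 + 1 + 1
10 + 5
10 + 1 + 1 + 1 + 1 + 1
5 + 5 + 5
5 + 5 + 1 + 1 + 1 + 1 + 1
5 + 1 + 1 + 1 + 1 + 1 + 1 + 1 + 1 + 1 + 1
1 + 1 + 1 + 1 + 1 + 1 + 1 + 1 + 1 + 1 + 1 + 1 + 1 + 1 + 1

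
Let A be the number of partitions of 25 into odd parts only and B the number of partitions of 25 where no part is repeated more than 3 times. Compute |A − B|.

734

Partitions of 25 into odd parts only: 142.
Partitions of 25 where no part is repeated more than 3 times: 876.
|142 − 876| = 734.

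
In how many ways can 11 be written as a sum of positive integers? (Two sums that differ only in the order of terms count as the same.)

56

There are too many to list fully; the first 12 (by largest part) are:
11
1 + 10
2 + 9
1 + 1 + 9
3 + 8
1 + 2 + 8
1 + 1 + 1 + 8
4 + 7
1 + 3 + 7
2 + 2 + 7
1 + 1 + 2 + 7
1 + 1 + 1 + 1 + 7
…and 44 more, for 56 total.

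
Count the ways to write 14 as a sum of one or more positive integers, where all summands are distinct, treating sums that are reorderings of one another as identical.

22

Enumerating:
14
13+1
12+2
11+3
11+2+1
10+4
10+3+1
9+5
9+4+1
9+3+2
8+6
8+5+1
8+4+2
8+3+2+1
7+6+1
7+5+2
7+4+3
7+4+2+1
6+5+3
6+5+2+1
6+4+3+1
5+4+3+2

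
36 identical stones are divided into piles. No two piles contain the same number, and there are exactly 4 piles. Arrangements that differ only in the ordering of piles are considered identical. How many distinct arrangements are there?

Counting exhaustively, 206 partitions satisfy the conditions.

206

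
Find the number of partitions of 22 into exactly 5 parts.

119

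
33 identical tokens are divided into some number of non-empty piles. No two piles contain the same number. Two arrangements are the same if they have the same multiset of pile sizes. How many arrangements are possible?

Systematic enumeration (by largest part, then next-largest, …) yields 448.

448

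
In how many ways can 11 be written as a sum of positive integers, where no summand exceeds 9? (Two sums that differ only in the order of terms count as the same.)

54

There are too many to list fully; the first 12 (by largest part) are:
9 + 2
9 + 1 + 1
8 + 3
8 + 2 + 1
8 + 1 + 1 + 1
7 + 4
7 + 3 + 1
7 + 2 + 2
7 + 2 + 1 + 1
7 + 1 + 1 + 1 + 1
6 + 5
6 + 4 + 1
…and 42 more, for 54 total.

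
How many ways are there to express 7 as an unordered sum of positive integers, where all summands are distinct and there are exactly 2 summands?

Enumerating:
1,6
2,5
3,4

3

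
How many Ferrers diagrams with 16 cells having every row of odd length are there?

32

A partial list (first 12 by largest part):
15 + 1
13 + 3
13 + 1 + 1 + 1
11 + 5
11 + 3 + 1 + 1
11 + 1 + 1 + 1 + 1 + 1
9 + 7
9 + 5 + 1 + 1
9 + 3 + 3 + 1
9 + 3 + 1 + 1 + 1 + 1
9 + 1 + 1 + 1 + 1 + 1 + 1 + 1
7 + 7 + 1 + 1
…and 20 more, for 32 total.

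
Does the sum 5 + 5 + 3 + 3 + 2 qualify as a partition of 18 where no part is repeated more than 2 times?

Yes

The parts sum to 18, and the condition 'no summand is used more than 2 times' holds.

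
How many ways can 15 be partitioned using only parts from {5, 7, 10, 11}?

2

Enumerating:
10, 5
5, 5, 5
That's 2 in total.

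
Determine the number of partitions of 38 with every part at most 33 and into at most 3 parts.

131

A full systematic count gives 131.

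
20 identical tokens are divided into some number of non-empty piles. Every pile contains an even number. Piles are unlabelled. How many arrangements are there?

42

A partial list (first 12 by largest part):
20
2, 18
4, 16
2, 2, 16
6, 14
2, 4, 14
2, 2, 2, 14
8, 12
2, 6, 12
4, 4, 12
2, 2, 4, 12
2, 2, 2, 2, 12
…and 30 more, for 42 total.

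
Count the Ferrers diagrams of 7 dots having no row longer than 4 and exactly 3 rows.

They are:
4+2+1
3+3+1
3+2+2
Counting gives 3.

3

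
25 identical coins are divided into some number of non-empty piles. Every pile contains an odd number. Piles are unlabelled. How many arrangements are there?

142

Counting exhaustively, 142 partitions satisfy the conditions.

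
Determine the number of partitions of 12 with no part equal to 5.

62

A partial list (first 12 by largest part):
12
11, 1
10, 2
10, 1, 1
9, 3
9, 2, 1
9, 1, 1, 1
8, 4
8, 3, 1
8, 2, 2
8, 2, 1, 1
8, 1, 1, 1, 1
…and 50 more, for 62 total.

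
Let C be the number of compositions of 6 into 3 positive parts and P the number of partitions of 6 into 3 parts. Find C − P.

Compositions: C(5,2) = 10.
Partitions of 6 into exactly 3 parts: 3.
Difference: 10 − 3 = 7.

7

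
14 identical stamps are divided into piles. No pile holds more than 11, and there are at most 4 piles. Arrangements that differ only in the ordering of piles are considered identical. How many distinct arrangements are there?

43

A partial list (first 12 by largest part):
3, 11
1, 2, 11
1, 1, 1, 11
4, 10
1, 3, 10
2, 2, 10
1, 1, 2, 10
5, 9
1, 4, 9
2, 3, 9
1, 1, 3, 9
1, 2, 2, 9
…and 31 more, for 43 total.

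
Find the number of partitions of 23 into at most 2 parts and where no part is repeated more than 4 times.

Listing the qualifying partitions of 23:
23
22+1
21+2
20+3
19+4
18+5
17+6
16+7
15+8
14+9
13+10
12+11

12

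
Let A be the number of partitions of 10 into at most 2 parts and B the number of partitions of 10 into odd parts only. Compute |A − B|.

4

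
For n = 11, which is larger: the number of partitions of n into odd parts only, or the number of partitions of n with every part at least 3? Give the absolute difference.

Partitions of 11 into odd parts only: 12.
Partitions of 11 with every part at least 3: 6.
|12 − 6| = 6.

6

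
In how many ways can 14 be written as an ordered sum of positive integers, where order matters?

8192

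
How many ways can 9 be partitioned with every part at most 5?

Enumerating:
5,4
5,3,1
5,2,2
5,2,1,1
5,1,1,1,1
4,4,1
4,3,2
4,3,1,1
4,2,2,1
4,2,1,1,1
4,1,1,1,1,1
3,3,3
3,3,2,1
3,3,1,1,1
3,2,2,2
3,2,2,1,1
3,2,1,1,1,1
3,1,1,1,1,1,1
2,2,2,2,1
2,2,2,1,1,1
2,2,1,1,1,1,1
2,1,1,1,1,1,1,1
1,1,1,1,1,1,1,1,1

23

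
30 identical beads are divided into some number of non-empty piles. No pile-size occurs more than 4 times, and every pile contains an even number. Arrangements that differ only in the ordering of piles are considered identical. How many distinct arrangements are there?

There are 127 such partitions.

127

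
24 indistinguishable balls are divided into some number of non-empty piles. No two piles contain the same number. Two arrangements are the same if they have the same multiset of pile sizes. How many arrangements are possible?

122

Direct enumeration gives 122 partitions.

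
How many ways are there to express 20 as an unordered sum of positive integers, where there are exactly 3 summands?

There are too many to list fully; the first 12 (by largest part) are:
1,1,18
1,2,17
1,3,16
2,2,16
1,4,15
2,3,15
1,5,14
2,4,14
3,3,14
1,6,13
2,5,13
3,4,13
…and 21 more, for 33 total.

33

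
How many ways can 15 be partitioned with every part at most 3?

There are too many to list fully; the first 12 (by largest part) are:
3 + 3 + 3 + 3 + 3
3 + 3 + 3 + 3 + 2 + 1
3 + 3 + 3 + 3 + 1 + 1 + 1
3 + 3 + 3 + 2 + 2 + 2
3 + 3 + 3 + 2 + 2 + 1 + 1
3 + 3 + 3 + 2 + 1 + 1 + 1 + 1
3 + 3 + 3 + 1 + 1 + 1 + 1 + 1 + 1
3 + 3 + 2 + 2 + 2 + 2 + 1
3 + 3 + 2 + 2 + 2 + 1 + 1 + 1
3 + 3 + 2 + 2 + 1 + 1 + 1 + 1 + 1
3 + 3 + 2 + 1 + 1 + 1 + 1 + 1 + 1 + 1
3 + 3 + 1 + 1 + 1 + 1 + 1 + 1 + 1 + 1 + 1
…and 15 more, for 27 total.

27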